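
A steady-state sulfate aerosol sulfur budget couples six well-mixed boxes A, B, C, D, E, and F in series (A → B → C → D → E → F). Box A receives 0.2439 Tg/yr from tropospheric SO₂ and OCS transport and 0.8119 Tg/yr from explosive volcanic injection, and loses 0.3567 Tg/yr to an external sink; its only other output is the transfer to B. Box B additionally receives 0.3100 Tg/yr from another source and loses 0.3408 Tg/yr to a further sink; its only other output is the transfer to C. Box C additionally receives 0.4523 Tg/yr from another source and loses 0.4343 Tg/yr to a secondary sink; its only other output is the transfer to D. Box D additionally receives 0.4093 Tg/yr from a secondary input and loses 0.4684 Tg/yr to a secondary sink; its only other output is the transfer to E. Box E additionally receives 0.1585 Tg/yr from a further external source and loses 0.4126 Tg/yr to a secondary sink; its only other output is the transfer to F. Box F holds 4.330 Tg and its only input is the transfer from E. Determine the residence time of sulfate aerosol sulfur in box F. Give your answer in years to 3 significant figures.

11.6 yr

Box A: F(A→B) = (0.2439 + 0.8119) − 0.3567 = 0.69910 Tg/yr.
Box B: F(B→C) = (0.69910 + 0.3100) − 0.3408 = 0.66830 Tg/yr.
Box C: F(C→D) = (0.66830 + 0.4523) − 0.4343 = 0.68630 Tg/yr.
Box D: F(D→E) = (0.68630 + 0.4093) − 0.4684 = 0.62720 Tg/yr.
Box E: F(E→F) = (0.62720 + 0.1585) − 0.4126 = 0.37310 Tg/yr.
Box F throughput = its input = 0.37310 Tg/yr; τ = 4.330 / 0.37310 = 11.61 yr.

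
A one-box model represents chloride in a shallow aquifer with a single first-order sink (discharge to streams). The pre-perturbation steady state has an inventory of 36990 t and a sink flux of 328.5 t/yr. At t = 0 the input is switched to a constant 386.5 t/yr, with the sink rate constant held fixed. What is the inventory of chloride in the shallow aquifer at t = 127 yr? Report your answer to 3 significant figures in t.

The sink rate constant is k = F₀/M₀ = 328.5/36990 = 0.008881 yr⁻¹.
Solving dM/dt = F₁ − kM with M(0) = M₀ gives M(t) = F₁/k + (M₀ − F₁/k)·e^(−kt).
F₁/k = 386.5/0.008881 = 43521 t; kt = 0.008881 × 127 = 1.128, e^(−kt) = 0.3237.
M(127) = 43521 + (36990 − 43521) × 0.3237 = 43521 − 2114 = 41407 t.

41400 t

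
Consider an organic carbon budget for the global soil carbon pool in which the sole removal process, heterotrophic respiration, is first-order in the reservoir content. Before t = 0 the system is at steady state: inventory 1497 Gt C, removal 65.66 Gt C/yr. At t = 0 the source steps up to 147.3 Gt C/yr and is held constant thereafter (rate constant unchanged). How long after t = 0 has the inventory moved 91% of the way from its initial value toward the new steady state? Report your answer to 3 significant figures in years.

τ = M₀/F₀ = 1497/65.66 = 22.80 yr.
The remaining gap fraction is e^(−t/τ); 91% covered ⇒ e^(−t/τ) = 0.0900.
t = −τ ln(0.0900) = 22.80 × 2.408 = 54.90 yr.

54.9 yr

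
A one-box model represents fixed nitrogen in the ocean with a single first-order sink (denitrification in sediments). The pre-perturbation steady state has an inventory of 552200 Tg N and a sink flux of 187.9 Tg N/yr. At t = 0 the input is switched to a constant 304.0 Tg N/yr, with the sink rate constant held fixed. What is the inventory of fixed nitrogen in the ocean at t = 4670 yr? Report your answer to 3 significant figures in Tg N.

The sink rate constant is k = F₀/M₀ = 187.9/552200 = 0.0003403 yr⁻¹.
Solving dM/dt = F₁ − kM with M(0) = M₀ gives M(t) = F₁/k + (M₀ − F₁/k)·e^(−kt).
F₁/k = 304.0/0.0003403 = 893390 Tg N; kt = 0.0003403 × 4670 = 1.589, e^(−kt) = 0.2041.
M(4670) = 893390 + (552200 − 893390) × 0.2041 = 893390 − 69640 = 823750 Tg N.

824000 Tg N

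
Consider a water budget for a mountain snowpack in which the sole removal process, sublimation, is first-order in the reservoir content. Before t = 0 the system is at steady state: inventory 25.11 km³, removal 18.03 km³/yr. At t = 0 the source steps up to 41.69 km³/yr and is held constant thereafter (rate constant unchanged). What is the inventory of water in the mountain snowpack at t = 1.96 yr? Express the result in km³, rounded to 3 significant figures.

The sink rate constant is k = F₀/M₀ = 18.03/25.11 = 0.7180 yr⁻¹.
Solving dM/dt = F₁ − kM with M(0) = M₀ gives M(t) = F₁/k + (M₀ − F₁/k)·e^(−kt).
F₁/k = 41.69/0.7180 = 58.061 km³; kt = 0.7180 × 1.96 = 1.407, e^(−kt) = 0.2448.
M(1.96) = 58.061 + (25.11 − 58.061) × 0.2448 = 58.061 − 8.066 = 49.995 km³.

50.0 km³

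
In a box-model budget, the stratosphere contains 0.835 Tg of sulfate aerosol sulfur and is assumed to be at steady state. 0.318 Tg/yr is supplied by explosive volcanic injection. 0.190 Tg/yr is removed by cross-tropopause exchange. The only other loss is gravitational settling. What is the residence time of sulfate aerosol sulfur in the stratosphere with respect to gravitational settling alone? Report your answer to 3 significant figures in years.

At steady state ΣF_in = ΣF_out.
ΣF_in = 0.31800 Tg/yr.
Gravitational settling flux = ΣF_in − (0.190) = 0.31800 − 0.1900 = 0.1280 Tg/yr.
τ = M / F = 0.835 / 0.1280 = 6.523 yr.

6.52 yr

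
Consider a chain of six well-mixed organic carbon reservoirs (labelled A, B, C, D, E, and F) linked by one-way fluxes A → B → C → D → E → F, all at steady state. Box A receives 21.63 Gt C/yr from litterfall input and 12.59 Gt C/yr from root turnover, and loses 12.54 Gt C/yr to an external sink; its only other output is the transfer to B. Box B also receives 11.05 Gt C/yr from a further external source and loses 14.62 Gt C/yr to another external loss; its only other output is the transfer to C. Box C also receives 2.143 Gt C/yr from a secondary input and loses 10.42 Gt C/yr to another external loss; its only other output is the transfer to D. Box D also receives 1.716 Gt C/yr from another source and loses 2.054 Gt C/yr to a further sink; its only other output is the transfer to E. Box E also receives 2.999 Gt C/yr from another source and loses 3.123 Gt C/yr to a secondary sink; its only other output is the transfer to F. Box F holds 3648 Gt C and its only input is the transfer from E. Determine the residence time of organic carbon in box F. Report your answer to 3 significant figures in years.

Box A: F(A→B) = (21.63 + 12.59) − 12.54 = 21.680 Gt C/yr.
Box B: F(B→C) = (21.680 + 11.05) − 14.62 = 18.110 Gt C/yr.
Box C: F(C→D) = (18.110 + 2.143) − 10.42 = 9.8330 Gt C/yr.
Box D: F(D→E) = (9.8330 + 1.716) − 2.054 = 9.4950 Gt C/yr.
Box E: F(E→F) = (9.4950 + 2.999) − 3.123 = 9.3710 Gt C/yr.
Box F throughput = its input = 9.3710 Gt C/yr; τ = 3648 / 9.3710 = 389.3 yr.

389 yr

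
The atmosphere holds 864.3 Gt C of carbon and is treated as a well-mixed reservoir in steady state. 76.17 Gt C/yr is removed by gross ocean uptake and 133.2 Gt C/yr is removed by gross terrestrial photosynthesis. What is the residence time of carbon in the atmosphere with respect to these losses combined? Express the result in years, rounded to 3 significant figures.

Total removal = 76.17 + 133.2 = 209.37 Gt C/yr.
τ = M / ΣF_out = 864.3 / 209.37 = 4.128 yr.

4.13 yr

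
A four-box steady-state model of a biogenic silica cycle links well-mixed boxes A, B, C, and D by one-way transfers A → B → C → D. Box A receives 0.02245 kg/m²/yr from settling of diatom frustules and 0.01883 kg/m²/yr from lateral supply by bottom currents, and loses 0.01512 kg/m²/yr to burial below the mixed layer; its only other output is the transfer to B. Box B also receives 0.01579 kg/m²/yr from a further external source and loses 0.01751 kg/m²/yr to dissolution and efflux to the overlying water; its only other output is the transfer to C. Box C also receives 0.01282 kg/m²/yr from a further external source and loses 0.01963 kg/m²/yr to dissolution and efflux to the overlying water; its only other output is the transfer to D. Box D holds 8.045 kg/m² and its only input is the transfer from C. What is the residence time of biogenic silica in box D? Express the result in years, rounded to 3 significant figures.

456 yr

Box A: F(A→B) = (0.02245 + 0.01883) − 0.01512 = 0.026160 kg/m²/yr.
Box B: F(B→C) = (0.026160 + 0.01579) − 0.01751 = 0.024440 kg/m²/yr.
Box C: F(C→D) = (0.024440 + 0.01282) − 0.01963 = 0.017630 kg/m²/yr.
Box D throughput = its input = 0.017630 kg/m²/yr; τ = 8.045 / 0.017630 = 456.3 yr.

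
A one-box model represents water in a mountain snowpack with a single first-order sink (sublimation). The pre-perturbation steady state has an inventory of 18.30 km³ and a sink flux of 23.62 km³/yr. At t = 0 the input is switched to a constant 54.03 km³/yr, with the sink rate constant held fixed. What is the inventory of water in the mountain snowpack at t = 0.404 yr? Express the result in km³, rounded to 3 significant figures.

The sink rate constant is k = F₀/M₀ = 23.62/18.30 = 1.291 yr⁻¹.
Solving dM/dt = F₁ − kM with M(0) = M₀ gives M(t) = F₁/k + (M₀ − F₁/k)·e^(−kt).
F₁/k = 54.03/1.291 = 41.861 km³; kt = 1.291 × 0.404 = 0.5214, e^(−kt) = 0.5937.
M(0.404) = 41.861 + (18.30 − 41.861) × 0.5937 = 41.861 − 13.99 = 27.874 km³.

27.9 km³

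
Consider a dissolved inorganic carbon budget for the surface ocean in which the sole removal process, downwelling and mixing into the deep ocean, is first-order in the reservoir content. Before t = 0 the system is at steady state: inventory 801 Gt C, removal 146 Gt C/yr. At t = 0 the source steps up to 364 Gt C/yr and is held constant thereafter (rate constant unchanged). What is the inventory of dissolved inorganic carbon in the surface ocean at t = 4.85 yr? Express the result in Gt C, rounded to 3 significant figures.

τ = M₀/F₀ = 801/146 = 5.486 yr; rate constant k = 1/τ.
New steady state M_∞ = F₁/k = F₁·τ = 364 × 5.486 = 1997.0 Gt C.
M(t) = M_∞ + (M₀ − M_∞)·e^(−t/τ); t/τ = 4.85/5.486 = 0.8840, so e^(−t/τ) = 0.4131.
M(t) = 1997.0 − 1196 × 0.4131 = 1502.9 Gt C.

1500 Gt C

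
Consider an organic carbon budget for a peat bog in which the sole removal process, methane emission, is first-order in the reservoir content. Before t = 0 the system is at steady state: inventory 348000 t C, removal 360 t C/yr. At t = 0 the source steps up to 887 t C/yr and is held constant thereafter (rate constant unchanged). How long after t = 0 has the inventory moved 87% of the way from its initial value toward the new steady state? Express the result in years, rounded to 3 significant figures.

1970 yr

τ = M₀/F₀ = 348000/360 = 966.7 yr.
The remaining gap fraction is e^(−t/τ); 87% covered ⇒ e^(−t/τ) = 0.130.
t = −τ ln(0.130) = 966.7 × 2.040 = 1972 yr.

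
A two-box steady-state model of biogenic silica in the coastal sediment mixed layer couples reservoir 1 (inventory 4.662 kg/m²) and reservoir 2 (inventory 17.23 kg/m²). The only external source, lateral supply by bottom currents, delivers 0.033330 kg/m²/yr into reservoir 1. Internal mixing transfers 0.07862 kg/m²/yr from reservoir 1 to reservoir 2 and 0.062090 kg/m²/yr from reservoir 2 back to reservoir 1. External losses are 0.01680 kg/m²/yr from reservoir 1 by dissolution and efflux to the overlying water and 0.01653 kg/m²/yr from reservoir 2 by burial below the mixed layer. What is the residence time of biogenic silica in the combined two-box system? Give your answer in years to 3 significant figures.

Treat the two boxes together as one reservoir: the mixing fluxes between them are internal recycling, so τ = ΣM / Σ(external losses).
M_total = 4.662 + 17.23 = 21.892 kg/m².
ΣF_external_out = 0.01680 + 0.01653 = 0.033330 kg/m²/yr.
τ = M_total / ΣF_ext = 21.892 / 0.033330 = 656.8 yr.

657 yr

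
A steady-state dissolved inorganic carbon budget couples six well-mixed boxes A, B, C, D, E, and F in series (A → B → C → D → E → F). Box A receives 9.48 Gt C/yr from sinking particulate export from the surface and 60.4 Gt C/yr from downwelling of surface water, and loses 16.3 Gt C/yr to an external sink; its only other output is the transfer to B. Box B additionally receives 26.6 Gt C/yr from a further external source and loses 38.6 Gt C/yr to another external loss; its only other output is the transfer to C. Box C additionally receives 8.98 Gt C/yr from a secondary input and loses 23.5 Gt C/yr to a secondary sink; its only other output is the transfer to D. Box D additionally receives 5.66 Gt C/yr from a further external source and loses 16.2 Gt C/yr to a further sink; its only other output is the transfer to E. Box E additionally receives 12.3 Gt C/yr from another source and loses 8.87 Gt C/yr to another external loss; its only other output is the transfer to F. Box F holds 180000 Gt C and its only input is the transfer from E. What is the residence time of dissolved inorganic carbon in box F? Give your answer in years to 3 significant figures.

Box A: F(A→B) = (9.48 + 60.4) − 16.3 = 53.580 Gt C/yr.
Box B: F(B→C) = (53.580 + 26.6) − 38.6 = 41.580 Gt C/yr.
Box C: F(C→D) = (41.580 + 8.98) − 23.5 = 27.060 Gt C/yr.
Box D: F(D→E) = (27.060 + 5.66) − 16.2 = 16.520 Gt C/yr.
Box E: F(E→F) = (16.520 + 12.3) − 8.87 = 19.950 Gt C/yr.
Box F throughput = its input = 19.950 Gt C/yr; τ = 180000 / 19.950 = 9023 yr.

9020 yr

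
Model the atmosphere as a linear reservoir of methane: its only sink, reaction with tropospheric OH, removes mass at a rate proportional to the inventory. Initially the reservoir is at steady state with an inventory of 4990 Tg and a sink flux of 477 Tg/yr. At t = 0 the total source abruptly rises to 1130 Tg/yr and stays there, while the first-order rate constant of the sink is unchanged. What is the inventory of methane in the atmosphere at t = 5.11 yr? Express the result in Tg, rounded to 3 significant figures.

τ = M₀/F₀ = 4990/477 = 10.46 yr; rate constant k = 1/τ.
New steady state M_∞ = F₁/k = F₁·τ = 1130 × 10.46 = 11821 Tg.
M(t) = M_∞ + (M₀ − M_∞)·e^(−t/τ); t/τ = 5.11/10.46 = 0.4885, so e^(−t/τ) = 0.6136.
M(t) = 11821 − 6831 × 0.6136 = 7629.8 Tg.

7630 Tg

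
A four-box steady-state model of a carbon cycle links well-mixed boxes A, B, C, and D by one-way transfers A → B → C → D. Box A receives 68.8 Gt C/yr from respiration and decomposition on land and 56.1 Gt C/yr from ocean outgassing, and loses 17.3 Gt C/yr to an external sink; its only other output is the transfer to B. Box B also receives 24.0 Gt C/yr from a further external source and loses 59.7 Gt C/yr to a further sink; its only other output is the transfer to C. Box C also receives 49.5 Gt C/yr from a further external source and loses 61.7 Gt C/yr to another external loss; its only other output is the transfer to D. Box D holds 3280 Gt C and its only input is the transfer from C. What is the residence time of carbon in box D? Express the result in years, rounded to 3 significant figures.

Box A: F(A→B) = (68.8 + 56.1) − 17.3 = 107.60 Gt C/yr.
Box B: F(B→C) = (107.60 + 24.0) − 59.7 = 71.900 Gt C/yr.
Box C: F(C→D) = (71.900 + 49.5) − 61.7 = 59.700 Gt C/yr.
Box D throughput = its input = 59.700 Gt C/yr; τ = 3280 / 59.700 = 54.94 yr.

54.9 yr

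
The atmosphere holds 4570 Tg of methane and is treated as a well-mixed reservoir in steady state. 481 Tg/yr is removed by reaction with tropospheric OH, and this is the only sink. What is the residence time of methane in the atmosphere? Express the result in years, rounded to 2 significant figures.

τ = M / F = 4570 / 481 = 9.501 yr.

9.5 yr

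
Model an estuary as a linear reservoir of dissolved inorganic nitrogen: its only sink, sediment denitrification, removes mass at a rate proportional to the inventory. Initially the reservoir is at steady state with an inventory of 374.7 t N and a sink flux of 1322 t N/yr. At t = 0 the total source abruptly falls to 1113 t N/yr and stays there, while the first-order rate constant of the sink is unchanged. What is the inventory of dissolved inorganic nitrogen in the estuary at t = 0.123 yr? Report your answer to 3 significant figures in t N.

Residence time τ = M₀/F₀ = 0.2834 yr. The eventual steady state is M_∞ = M₀·(F₁/F₀) = 374.7 × 1113/1322 = 315.46 t N.
The anomaly ΔM(t) = M(t) − M_∞ decays as ΔM₀·e^(−t/τ) with ΔM₀ = 374.7 − 315.46 = 59.24 t N.
At t = 0.123 yr, e^(−t/τ) = e^(−0.4340) = 0.6479, so ΔM = 38.38 t N and M = 315.46 + 38.38 = 353.84 t N.

354 t N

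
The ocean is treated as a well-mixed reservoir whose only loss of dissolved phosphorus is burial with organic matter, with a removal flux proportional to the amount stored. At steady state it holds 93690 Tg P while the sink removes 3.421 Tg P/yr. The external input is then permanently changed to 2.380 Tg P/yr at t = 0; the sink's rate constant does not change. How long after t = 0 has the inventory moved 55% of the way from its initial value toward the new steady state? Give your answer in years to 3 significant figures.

τ = M₀/F₀ = 93690/3.421 = 27390 yr.
The remaining gap fraction is e^(−t/τ); 55% covered ⇒ e^(−t/τ) = 0.450.
t = −τ ln(0.450) = 27390 × 0.7985 = 21870 yr.

21900 yr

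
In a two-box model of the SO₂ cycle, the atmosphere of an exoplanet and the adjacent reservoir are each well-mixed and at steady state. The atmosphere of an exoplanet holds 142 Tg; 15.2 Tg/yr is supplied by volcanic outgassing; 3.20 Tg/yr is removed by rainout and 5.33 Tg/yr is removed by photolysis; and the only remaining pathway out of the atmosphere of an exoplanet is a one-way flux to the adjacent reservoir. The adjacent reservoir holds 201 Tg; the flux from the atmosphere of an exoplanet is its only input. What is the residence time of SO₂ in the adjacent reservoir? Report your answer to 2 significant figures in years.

Balance the atmosphere of an exoplanet: ΣF_in = 15.200 Tg/yr.
Flux to the adjacent reservoir = ΣF_in − (3.20 + 5.33) = 6.6700 Tg/yr.
At steady state the output of the adjacent reservoir equals its input, 6.6700 Tg/yr.
τ = M / F = 201 / 6.6700 = 30.13 yr.

30 yr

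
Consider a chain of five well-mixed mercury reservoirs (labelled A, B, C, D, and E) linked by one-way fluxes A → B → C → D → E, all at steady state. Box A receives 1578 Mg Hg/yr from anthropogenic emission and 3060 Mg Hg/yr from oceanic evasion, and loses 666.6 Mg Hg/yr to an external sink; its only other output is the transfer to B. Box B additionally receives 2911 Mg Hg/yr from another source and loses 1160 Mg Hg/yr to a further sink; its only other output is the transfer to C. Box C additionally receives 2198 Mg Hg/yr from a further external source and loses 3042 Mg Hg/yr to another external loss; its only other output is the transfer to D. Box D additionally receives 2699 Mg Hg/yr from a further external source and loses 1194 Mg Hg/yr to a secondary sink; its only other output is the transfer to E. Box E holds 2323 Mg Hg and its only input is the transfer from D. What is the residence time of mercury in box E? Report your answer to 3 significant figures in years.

0.364 yr

Box A: F(A→B) = (1578 + 3060) − 666.6 = 3971.4 Mg Hg/yr.
Box B: F(B→C) = (3971.4 + 2911) − 1160 = 5722.4 Mg Hg/yr.
Box C: F(C→D) = (5722.4 + 2198) − 3042 = 4878.4 Mg Hg/yr.
Box D: F(D→E) = (4878.4 + 2699) − 1194 = 6383.4 Mg Hg/yr.
Box E throughput = its input = 6383.4 Mg Hg/yr; τ = 2323 / 6383.4 = 0.3639 yr.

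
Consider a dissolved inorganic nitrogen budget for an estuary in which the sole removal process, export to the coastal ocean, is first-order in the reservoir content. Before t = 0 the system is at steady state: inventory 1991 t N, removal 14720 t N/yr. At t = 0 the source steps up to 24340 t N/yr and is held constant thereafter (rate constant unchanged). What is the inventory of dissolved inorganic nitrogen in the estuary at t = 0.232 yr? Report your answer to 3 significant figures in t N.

τ = M₀/F₀ = 1991/14720 = 0.1353 yr; rate constant k = 1/τ.
New steady state M_∞ = F₁/k = F₁·τ = 24340 × 0.1353 = 3292.2 t N.
M(t) = M_∞ + (M₀ − M_∞)·e^(−t/τ); t/τ = 0.232/0.1353 = 1.715, so e^(−t/τ) = 0.1799.
M(t) = 3292.2 − 1301 × 0.1799 = 3058.1 t N.

3060 t N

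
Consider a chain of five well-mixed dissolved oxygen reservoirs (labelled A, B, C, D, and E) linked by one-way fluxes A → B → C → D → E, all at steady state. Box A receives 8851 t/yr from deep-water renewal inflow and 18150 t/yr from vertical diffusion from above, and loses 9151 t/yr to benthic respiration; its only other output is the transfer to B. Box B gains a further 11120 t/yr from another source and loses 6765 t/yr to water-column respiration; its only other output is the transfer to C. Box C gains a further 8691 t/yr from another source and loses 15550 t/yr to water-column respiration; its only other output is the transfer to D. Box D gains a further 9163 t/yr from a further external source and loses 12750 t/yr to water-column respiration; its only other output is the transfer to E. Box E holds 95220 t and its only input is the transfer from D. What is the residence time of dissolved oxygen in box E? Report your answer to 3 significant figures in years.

8.10 yr

Box A: F(A→B) = (8851 + 18150) − 9151 = 17850 t/yr.
Box B: F(B→C) = (17850 + 11120) − 6765 = 22205 t/yr.
Box C: F(C→D) = (22205 + 8691) − 15550 = 15346 t/yr.
Box D: F(D→E) = (15346 + 9163) − 12750 = 11759 t/yr.
Box E throughput = its input = 11759 t/yr; τ = 95220 / 11759 = 8.098 yr.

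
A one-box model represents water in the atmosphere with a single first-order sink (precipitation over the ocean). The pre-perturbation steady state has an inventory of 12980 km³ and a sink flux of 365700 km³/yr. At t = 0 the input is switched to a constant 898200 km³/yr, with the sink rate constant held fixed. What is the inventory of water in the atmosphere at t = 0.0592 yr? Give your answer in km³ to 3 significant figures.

28300 km³

Residence time τ = M₀/F₀ = 0.03549 yr. The eventual steady state is M_∞ = M₀·(F₁/F₀) = 12980 × 898200/365700 = 31880 km³.
The anomaly ΔM(t) = M(t) − M_∞ decays as ΔM₀·e^(−t/τ) with ΔM₀ = 12980 − 31880 = −18900 km³.
At t = 0.0592 yr, e^(−t/τ) = e^(−1.668) = 0.1886, so ΔM = −3565 km³ and M = 31880 − 3565 = 28315 km³.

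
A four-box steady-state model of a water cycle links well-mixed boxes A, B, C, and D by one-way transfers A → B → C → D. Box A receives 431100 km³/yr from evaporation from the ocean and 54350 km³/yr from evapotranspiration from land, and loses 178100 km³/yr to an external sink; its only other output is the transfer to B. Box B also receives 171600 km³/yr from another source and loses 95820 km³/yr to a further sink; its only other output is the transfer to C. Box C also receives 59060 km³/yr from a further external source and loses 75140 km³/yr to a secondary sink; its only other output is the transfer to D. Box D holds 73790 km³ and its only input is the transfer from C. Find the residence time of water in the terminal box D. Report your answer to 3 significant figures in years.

Box A: F(A→B) = (431100 + 54350) − 178100 = 307350 km³/yr.
Box B: F(B→C) = (307350 + 171600) − 95820 = 383130 km³/yr.
Box C: F(C→D) = (383130 + 59060) − 75140 = 367050 km³/yr.
Box D throughput = its input = 367050 km³/yr; τ = 73790 / 367050 = 0.2010 yr.

0.201 yr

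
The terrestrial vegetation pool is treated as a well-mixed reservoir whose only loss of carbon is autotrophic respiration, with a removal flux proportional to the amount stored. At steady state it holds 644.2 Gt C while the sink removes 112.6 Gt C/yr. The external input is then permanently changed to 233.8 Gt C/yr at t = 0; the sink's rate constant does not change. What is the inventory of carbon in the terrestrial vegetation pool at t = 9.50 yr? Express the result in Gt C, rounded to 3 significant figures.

1210 Gt C

Residence time τ = M₀/F₀ = 5.721 yr. The eventual steady state is M_∞ = M₀·(F₁/F₀) = 644.2 × 233.8/112.6 = 1337.6 Gt C.
The anomaly ΔM(t) = M(t) − M_∞ decays as ΔM₀·e^(−t/τ) with ΔM₀ = 644.2 − 1337.6 = −693.4 Gt C.
At t = 9.50 yr, e^(−t/τ) = e^(−1.661) = 0.1900, so ΔM = −131.8 Gt C and M = 1337.6 − 131.8 = 1205.8 Gt C.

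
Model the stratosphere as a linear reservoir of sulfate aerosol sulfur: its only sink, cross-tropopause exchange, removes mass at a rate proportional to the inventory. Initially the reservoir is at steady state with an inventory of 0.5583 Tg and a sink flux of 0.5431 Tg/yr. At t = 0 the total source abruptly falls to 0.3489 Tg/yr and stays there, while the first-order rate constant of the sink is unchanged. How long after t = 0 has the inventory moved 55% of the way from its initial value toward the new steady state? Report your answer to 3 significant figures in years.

0.821 yr

τ = M₀/F₀ = 0.5583/0.5431 = 1.028 yr.
The remaining gap fraction is e^(−t/τ); 55% covered ⇒ e^(−t/τ) = 0.450.
t = −τ ln(0.450) = 1.028 × 0.7985 = 0.8209 yr.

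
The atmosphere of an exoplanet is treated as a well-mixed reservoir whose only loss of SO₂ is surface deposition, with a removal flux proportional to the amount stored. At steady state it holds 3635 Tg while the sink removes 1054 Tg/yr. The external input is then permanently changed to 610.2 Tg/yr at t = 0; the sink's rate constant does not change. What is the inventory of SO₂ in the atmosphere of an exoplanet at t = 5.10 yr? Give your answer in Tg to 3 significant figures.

The sink rate constant is k = F₀/M₀ = 1054/3635 = 0.2900 yr⁻¹.
Solving dM/dt = F₁ − kM with M(0) = M₀ gives M(t) = F₁/k + (M₀ − F₁/k)·e^(−kt).
F₁/k = 610.2/0.2900 = 2104.4 Tg; kt = 0.2900 × 5.10 = 1.479, e^(−kt) = 0.2279.
M(5.10) = 2104.4 + (3635 − 2104.4) × 0.2279 = 2104.4 + 348.8 = 2453.3 Tg.

2450 Tg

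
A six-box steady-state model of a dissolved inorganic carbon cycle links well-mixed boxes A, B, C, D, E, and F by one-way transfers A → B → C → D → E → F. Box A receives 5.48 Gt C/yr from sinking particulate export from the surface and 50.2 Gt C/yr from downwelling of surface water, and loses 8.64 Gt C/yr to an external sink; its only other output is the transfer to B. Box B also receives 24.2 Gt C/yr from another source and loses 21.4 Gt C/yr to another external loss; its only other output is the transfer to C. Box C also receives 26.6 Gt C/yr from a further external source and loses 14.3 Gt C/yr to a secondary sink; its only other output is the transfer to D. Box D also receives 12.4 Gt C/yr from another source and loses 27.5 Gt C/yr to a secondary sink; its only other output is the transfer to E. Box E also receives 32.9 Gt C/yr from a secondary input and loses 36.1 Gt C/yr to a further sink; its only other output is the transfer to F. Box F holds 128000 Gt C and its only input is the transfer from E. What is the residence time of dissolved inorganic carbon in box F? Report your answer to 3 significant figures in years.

2920 yr

Box A: F(A→B) = (5.48 + 50.2) − 8.64 = 47.040 Gt C/yr.
Box B: F(B→C) = (47.040 + 24.2) − 21.4 = 49.840 Gt C/yr.
Box C: F(C→D) = (49.840 + 26.6) − 14.3 = 62.140 Gt C/yr.
Box D: F(D→E) = (62.140 + 12.4) − 27.5 = 47.040 Gt C/yr.
Box E: F(E→F) = (47.040 + 32.9) − 36.1 = 43.840 Gt C/yr.
Box F throughput = its input = 43.840 Gt C/yr; τ = 128000 / 43.840 = 2920 yr.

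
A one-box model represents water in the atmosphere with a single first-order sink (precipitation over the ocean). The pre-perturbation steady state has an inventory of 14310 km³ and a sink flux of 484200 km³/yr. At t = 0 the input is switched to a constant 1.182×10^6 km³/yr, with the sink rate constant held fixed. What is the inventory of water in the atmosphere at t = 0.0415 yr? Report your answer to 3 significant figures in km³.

29900 km³

The sink rate constant is k = F₀/M₀ = 484200/14310 = 33.84 yr⁻¹.
Solving dM/dt = F₁ − kM with M(0) = M₀ gives M(t) = F₁/k + (M₀ − F₁/k)·e^(−kt).
F₁/k = 1.182×10^6/33.84 = 34933 km³; kt = 33.84 × 0.0415 = 1.404, e^(−kt) = 0.2456.
M(0.0415) = 34933 + (14310 − 34933) × 0.2456 = 34933 − 5064 = 29869 km³.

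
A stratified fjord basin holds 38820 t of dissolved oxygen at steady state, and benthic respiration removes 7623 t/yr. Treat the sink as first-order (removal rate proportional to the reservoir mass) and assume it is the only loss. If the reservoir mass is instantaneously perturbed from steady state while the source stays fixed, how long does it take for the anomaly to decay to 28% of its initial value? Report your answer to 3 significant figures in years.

6.48 yr

For a linear reservoir the anomaly decays as exp(−t/τ) with τ = M/F = 38820/7623 = 5.092 yr.
exp(−t/τ) = 0.28 ⇒ t = −τ ln(0.28) = 5.092 × 1.273 = 6.483 yr.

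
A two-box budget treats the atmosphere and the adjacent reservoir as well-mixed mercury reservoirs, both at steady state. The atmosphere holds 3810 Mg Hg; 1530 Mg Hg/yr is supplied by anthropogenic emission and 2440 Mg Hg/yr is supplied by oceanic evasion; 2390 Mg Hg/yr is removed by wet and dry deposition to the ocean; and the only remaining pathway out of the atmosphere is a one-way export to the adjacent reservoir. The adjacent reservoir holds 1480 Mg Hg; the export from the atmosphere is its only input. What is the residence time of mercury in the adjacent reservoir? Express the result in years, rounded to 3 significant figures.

0.937 yr

Balance the atmosphere: ΣF_in = 1530 + 2440 = 3970.0 Mg Hg/yr.
Export to the adjacent reservoir = ΣF_in − (2390) = 1580.0 Mg Hg/yr.
At steady state the output of the adjacent reservoir equals its input, 1580.0 Mg Hg/yr.
τ = M / F = 1480 / 1580.0 = 0.9367 yr.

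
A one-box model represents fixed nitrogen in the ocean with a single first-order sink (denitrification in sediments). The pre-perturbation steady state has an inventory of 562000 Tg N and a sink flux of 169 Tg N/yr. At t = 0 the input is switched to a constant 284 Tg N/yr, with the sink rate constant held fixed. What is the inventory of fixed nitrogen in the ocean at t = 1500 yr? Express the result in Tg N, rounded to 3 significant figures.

The sink rate constant is k = F₀/M₀ = 169/562000 = 0.0003007 yr⁻¹.
Solving dM/dt = F₁ − kM with M(0) = M₀ gives M(t) = F₁/k + (M₀ − F₁/k)·e^(−kt).
F₁/k = 284/0.0003007 = 944430 Tg N; kt = 0.0003007 × 1500 = 0.4511, e^(−kt) = 0.6369.
M(1500) = 944430 + (562000 − 944430) × 0.6369 = 944430 − 243600 = 700840 Tg N.

701000 Tg N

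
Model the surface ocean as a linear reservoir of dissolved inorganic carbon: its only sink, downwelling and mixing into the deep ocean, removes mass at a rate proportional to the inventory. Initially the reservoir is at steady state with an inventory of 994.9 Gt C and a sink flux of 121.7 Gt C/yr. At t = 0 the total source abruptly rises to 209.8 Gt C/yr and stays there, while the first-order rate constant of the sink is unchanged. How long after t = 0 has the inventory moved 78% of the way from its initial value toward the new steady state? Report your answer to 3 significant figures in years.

12.4 yr

τ = M₀/F₀ = 994.9/121.7 = 8.175 yr.
The remaining gap fraction is e^(−t/τ); 78% covered ⇒ e^(−t/τ) = 0.220.
t = −τ ln(0.220) = 8.175 × 1.514 = 12.38 yr.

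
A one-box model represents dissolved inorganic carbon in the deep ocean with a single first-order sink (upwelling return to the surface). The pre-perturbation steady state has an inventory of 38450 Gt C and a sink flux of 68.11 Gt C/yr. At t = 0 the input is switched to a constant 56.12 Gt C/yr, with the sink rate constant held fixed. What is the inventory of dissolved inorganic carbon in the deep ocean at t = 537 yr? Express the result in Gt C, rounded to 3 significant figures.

34300 Gt C

Residence time τ = M₀/F₀ = 564.5 yr. The eventual steady state is M_∞ = M₀·(F₁/F₀) = 38450 × 56.12/68.11 = 31681 Gt C.
The anomaly ΔM(t) = M(t) − M_∞ decays as ΔM₀·e^(−t/τ) with ΔM₀ = 38450 − 31681 = 6769 Gt C.
At t = 537 yr, e^(−t/τ) = e^(−0.9512) = 0.3863, so ΔM = 2614 Gt C and M = 31681 + 2614 = 34296 Gt C.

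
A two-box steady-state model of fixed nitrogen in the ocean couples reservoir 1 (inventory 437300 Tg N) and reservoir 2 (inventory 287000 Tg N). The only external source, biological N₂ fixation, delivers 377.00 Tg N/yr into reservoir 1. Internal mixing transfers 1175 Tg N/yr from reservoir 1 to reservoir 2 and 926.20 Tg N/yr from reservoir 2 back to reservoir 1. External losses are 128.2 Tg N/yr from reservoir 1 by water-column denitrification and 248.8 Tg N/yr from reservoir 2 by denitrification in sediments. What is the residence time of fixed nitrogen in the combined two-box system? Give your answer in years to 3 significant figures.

For the system as a whole, the A↔B exchange is internal and contributes nothing to the throughput; only the external sinks remove mass.
M_total = 437300 + 287000 = 724300 Tg N.
ΣF_external_out = 128.2 + 248.8 = 377.00 Tg N/yr.
τ = M_total / ΣF_ext = 724300 / 377.00 = 1921 yr.

1920 yr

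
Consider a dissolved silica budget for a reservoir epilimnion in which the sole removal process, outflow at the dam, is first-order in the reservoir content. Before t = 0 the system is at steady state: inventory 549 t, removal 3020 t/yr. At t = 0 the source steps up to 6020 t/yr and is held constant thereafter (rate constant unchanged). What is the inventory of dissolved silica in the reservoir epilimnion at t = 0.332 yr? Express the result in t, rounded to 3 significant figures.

Residence time τ = M₀/F₀ = 0.1818 yr. The eventual steady state is M_∞ = M₀·(F₁/F₀) = 549 × 6020/3020 = 1094.4 t.
The anomaly ΔM(t) = M(t) − M_∞ decays as ΔM₀·e^(−t/τ) with ΔM₀ = 549 − 1094.4 = −545.4 t.
At t = 0.332 yr, e^(−t/τ) = e^(−1.826) = 0.1610, so ΔM = −87.81 t and M = 1094.4 − 87.81 = 1006.6 t.

1010 t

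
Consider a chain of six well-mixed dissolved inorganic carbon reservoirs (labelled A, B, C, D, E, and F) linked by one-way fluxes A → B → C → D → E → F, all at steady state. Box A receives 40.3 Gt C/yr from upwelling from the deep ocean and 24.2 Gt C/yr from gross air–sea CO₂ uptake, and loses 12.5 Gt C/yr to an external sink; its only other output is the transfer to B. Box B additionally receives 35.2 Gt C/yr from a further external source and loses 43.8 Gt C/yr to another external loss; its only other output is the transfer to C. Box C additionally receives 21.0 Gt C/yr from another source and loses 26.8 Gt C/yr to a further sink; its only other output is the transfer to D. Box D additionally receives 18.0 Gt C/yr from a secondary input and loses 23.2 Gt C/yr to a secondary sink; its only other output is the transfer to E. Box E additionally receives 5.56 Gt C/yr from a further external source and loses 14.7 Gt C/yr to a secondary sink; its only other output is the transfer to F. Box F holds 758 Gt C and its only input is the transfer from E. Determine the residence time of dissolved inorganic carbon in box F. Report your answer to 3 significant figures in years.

Box A: F(A→B) = (40.3 + 24.2) − 12.5 = 52.000 Gt C/yr.
Box B: F(B→C) = (52.000 + 35.2) − 43.8 = 43.400 Gt C/yr.
Box C: F(C→D) = (43.400 + 21.0) − 26.8 = 37.600 Gt C/yr.
Box D: F(D→E) = (37.600 + 18.0) − 23.2 = 32.400 Gt C/yr.
Box E: F(E→F) = (32.400 + 5.56) − 14.7 = 23.260 Gt C/yr.
Box F throughput = its input = 23.260 Gt C/yr; τ = 758 / 23.260 = 32.59 yr.

32.6 yr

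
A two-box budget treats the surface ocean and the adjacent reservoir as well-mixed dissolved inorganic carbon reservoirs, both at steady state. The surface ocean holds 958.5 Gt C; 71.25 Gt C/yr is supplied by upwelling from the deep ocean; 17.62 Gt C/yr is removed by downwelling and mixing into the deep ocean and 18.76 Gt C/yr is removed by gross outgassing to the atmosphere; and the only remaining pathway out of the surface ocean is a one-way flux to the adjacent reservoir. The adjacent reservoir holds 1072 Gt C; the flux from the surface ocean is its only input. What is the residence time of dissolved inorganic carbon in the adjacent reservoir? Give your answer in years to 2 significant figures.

Balance the surface ocean: ΣF_in = 71.250 Gt C/yr.
Flux to the adjacent reservoir = ΣF_in − (17.62 + 18.76) = 34.870 Gt C/yr.
At steady state the output of the adjacent reservoir equals its input, 34.870 Gt C/yr.
τ = M / F = 1072 / 34.870 = 30.74 yr.

31 yr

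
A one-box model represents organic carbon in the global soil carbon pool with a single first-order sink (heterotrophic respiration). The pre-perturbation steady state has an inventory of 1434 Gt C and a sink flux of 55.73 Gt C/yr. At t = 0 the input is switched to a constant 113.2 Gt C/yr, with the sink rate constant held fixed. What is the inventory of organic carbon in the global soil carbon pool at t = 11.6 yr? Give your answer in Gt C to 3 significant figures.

The sink rate constant is k = F₀/M₀ = 55.73/1434 = 0.03886 yr⁻¹.
Solving dM/dt = F₁ − kM with M(0) = M₀ gives M(t) = F₁/k + (M₀ − F₁/k)·e^(−kt).
F₁/k = 113.2/0.03886 = 2912.8 Gt C; kt = 0.03886 × 11.6 = 0.4508, e^(−kt) = 0.6371.
M(11.6) = 2912.8 + (1434 − 2912.8) × 0.6371 = 2912.8 − 942.1 = 1970.6 Gt C.

1970 Gt C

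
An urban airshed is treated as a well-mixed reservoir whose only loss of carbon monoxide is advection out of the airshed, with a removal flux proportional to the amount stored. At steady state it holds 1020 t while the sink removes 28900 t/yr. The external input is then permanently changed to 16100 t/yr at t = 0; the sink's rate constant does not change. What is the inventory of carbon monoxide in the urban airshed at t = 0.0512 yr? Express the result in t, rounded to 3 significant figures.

The sink rate constant is k = F₀/M₀ = 28900/1020 = 28.33 yr⁻¹.
Solving dM/dt = F₁ − kM with M(0) = M₀ gives M(t) = F₁/k + (M₀ − F₁/k)·e^(−kt).
F₁/k = 16100/28.33 = 568.24 t; kt = 28.33 × 0.0512 = 1.451, e^(−kt) = 0.2344.
M(0.0512) = 568.24 + (1020 − 568.24) × 0.2344 = 568.24 + 105.9 = 674.14 t.

674 t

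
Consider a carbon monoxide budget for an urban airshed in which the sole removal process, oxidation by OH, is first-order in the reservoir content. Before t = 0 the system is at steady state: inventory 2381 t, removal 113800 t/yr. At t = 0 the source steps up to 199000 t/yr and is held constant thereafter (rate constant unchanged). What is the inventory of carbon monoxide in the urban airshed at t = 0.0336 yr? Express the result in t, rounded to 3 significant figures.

3810 t

The sink rate constant is k = F₀/M₀ = 113800/2381 = 47.80 yr⁻¹.
Solving dM/dt = F₁ − kM with M(0) = M₀ gives M(t) = F₁/k + (M₀ − F₁/k)·e^(−kt).
F₁/k = 199000/47.80 = 4163.6 t; kt = 47.80 × 0.0336 = 1.606, e^(−kt) = 0.2007.
M(0.0336) = 4163.6 + (2381 − 4163.6) × 0.2007 = 4163.6 − 357.8 = 3805.8 t.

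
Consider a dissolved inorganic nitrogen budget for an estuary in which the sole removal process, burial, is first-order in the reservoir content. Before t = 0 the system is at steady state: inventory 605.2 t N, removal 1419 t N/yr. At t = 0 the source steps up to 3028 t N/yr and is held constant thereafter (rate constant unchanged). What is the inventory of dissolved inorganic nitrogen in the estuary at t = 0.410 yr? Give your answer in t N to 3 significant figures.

1030 t N

τ = M₀/F₀ = 605.2/1419 = 0.4265 yr; rate constant k = 1/τ.
New steady state M_∞ = F₁/k = F₁·τ = 3028 × 0.4265 = 1291.4 t N.
M(t) = M_∞ + (M₀ − M_∞)·e^(−t/τ); t/τ = 0.410/0.4265 = 0.9613, so e^(−t/τ) = 0.3824.
M(t) = 1291.4 − 686.2 × 0.3824 = 1029.0 t N.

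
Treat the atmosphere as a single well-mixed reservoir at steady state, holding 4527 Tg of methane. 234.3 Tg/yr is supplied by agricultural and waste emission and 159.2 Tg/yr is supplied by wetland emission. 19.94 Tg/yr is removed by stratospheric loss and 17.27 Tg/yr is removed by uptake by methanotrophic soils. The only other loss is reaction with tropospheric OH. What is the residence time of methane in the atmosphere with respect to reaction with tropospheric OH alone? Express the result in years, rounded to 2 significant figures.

At steady state ΣF_in = ΣF_out.
ΣF_in = 234.3 + 159.2 = 393.50 Tg/yr.
Reaction with tropospheric OH flux = ΣF_in − (19.94 + 17.27) = 393.50 − 37.21 = 356.3 Tg/yr.
τ = M / F = 4527 / 356.3 = 12.71 yr.

13 yr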